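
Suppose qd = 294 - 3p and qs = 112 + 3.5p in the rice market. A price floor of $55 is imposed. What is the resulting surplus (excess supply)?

Equilibrium price would be p* = 28, so the floor at 55 binds.
At p = 55: qd = 129, qs = 304.5.
Surplus = 304.5 − 129 = 175.5.

Surplus = 175.5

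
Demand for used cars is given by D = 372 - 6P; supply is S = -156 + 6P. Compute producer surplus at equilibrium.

Equilibrium: 372 - 6P = -156 + 6P gives P* = 44, Q* = 108.
Supply starts at P = 26 (where S = 0).
PS = ½(44 − 26)(108) = 972.

Producer surplus = 972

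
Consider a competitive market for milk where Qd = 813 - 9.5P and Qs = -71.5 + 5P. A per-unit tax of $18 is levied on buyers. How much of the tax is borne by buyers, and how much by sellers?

Pre-tax equilibrium: P* = 61, Q* = 233.5.
Tax on buyers shifts demand to Qd = 813 − 9.5(P + 18) = 642 - 9.5P.
642 - 9.5P = -71.5 + 5P gives seller price Ps = 1427/29; buyers pay Pb = 1427/29 + 18 = 1949/29.
New quantity: Q = 813 − 9.5(1949/29) = 10123/58.
Buyer burden = 1949/29 − 61 = 180/29; seller burden = 61 − 1427/29 = 342/29.

Buyers bear 180/29, sellers bear 342/29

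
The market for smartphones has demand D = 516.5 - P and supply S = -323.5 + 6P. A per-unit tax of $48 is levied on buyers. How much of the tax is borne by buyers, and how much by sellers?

Pre-tax equilibrium: P* = 120, Q* = 396.5.
Tax on buyers shifts demand to D = 516.5 − 1(P + 48) = 468.5 - P.
468.5 - P = -323.5 + 6P gives seller price Ps = 792/7; buyers pay Pb = 792/7 + 48 = 1128/7.
New quantity: Q = 516.5 − 1(1128/7) = 4975/14.
Buyer burden = 1128/7 − 120 = 288/7; seller burden = 120 − 792/7 = 48/7.

Buyers bear 288/7, sellers bear 48/7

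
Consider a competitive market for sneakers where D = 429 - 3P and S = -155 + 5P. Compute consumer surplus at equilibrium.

Consumer surplus = 7350

Equilibrium: 429 - 3P = -155 + 5P gives P* = 73, Q* = 210.
Demand choke price (D = 0): P = 143.
CS = ½(143 − 73)(210) = 7350.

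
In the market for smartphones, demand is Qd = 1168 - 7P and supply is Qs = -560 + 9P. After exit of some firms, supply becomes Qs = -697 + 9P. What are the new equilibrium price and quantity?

Original equilibrium: P* = 108, Q* = 412.
New equilibrium: 1168 - 7P = -697 + 9P, so 1865 = 16P and P' = 116.5625; Q' = 1168 − 7(116.5625) = 352.0625.

P' = 116.5625, Q' = 352.0625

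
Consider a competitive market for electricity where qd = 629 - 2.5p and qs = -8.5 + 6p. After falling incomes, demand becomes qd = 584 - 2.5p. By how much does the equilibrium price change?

Δp = -90/17

Original equilibrium: p* = 75, q* = 441.5.
New equilibrium: 584 - 2.5p = -8.5 + 6p, so 592.5 = 8.5p and p' = 1185/17; q' = 584 − 2.5(1185/17) = 13931/34.
Change in price: 1185/17 − 75 = -90/17.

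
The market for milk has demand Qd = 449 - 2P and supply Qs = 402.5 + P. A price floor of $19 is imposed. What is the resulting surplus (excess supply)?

Equilibrium price would be P* = 15.5, so the floor at 19 binds.
At P = 19: Qd = 411, Qs = 421.5.
Surplus = 421.5 − 411 = 10.5.

Surplus = 10.5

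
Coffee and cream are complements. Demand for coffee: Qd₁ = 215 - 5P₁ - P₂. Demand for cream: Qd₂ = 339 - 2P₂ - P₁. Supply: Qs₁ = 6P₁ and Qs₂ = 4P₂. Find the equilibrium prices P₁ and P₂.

P₁ = 951/65, P₂ = 3514/65

Market 1: 215 - 5P₁ - P₂ = 6P₁ → 11P₁ + P₂ = 215.
Market 2: 6P₂ + P₁ = 339.
Eliminating P₂: 6×(1) − 1×(2) gives 65P₁ = 951, so P₁ = 951/65.
Back-substitute into (2): P₂ = (339 − 1×951/65) / 6 = 3514/65.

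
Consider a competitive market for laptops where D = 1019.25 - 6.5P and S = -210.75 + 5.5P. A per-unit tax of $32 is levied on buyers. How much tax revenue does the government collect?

Pre-tax equilibrium: P* = 102.5, Q* = 353.
Tax on buyers shifts demand to D = 1019.25 − 6.5(P + 32) = 811.25 - 6.5P.
811.25 - 6.5P = -210.75 + 5.5P gives seller price Ps = 511/6; buyers pay Pb = 511/6 + 32 = 703/6.
New quantity: Q = 1019.25 − 6.5(703/6) = 773/3.
Revenue = 32 × 773/3 = 24736/3.

Tax revenue = 24736/3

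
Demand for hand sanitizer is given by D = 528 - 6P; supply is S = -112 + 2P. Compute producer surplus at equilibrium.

Equilibrium: 528 - 6P = -112 + 2P gives P* = 80, Q* = 48.
Supply starts at P = 56 (where S = 0).
PS = ½(80 − 56)(48) = 576.

Producer surplus = 576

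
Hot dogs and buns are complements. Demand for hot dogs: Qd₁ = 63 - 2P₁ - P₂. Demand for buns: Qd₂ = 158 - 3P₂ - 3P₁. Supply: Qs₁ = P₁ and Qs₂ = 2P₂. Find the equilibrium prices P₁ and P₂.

P₁ = 157/12, P₂ = 23.75

Market 1: 63 - 2P₁ - P₂ = P₁ → 3P₁ + P₂ = 63.
Market 2: 5P₂ + 3P₁ = 158.
Eliminating P₂: 5×(1) − 1×(2) gives 12P₁ = 157, so P₁ = 157/12.
Back-substitute into (2): P₂ = (158 − 3×157/12) / 5 = 23.75.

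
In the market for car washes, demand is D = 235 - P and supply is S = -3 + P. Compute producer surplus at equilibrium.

Equilibrium: 235 - P = -3 + P gives P* = 119, Q* = 116.
Supply starts at P = 3 (where S = 0).
PS = ½(119 − 3)(116) = 6728.

Producer surplus = 6728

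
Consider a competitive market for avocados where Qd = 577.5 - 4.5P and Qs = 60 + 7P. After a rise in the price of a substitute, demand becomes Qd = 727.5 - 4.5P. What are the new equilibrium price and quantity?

P' = 1335/23, Q' = 10725/23

Original equilibrium: P* = 45, Q* = 375.
New equilibrium: 727.5 - 4.5P = 60 + 7P, so 667.5 = 11.5P and P' = 1335/23; Q' = 727.5 − 4.5(1335/23) = 10725/23.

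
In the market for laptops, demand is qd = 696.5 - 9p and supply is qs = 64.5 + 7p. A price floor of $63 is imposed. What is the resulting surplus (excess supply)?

Equilibrium price would be p* = 39.5, so the floor at 63 binds.
At p = 63: qd = 129.5, qs = 505.5.
Surplus = 505.5 − 129.5 = 376.

Surplus = 376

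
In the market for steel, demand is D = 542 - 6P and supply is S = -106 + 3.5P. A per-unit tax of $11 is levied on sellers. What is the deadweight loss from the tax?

Pre-tax equilibrium: P* = 1296/19, Q* = 2522/19.
Tax on sellers shifts supply to S = -106 + 3.5(P − 11) = -144.5 + 3.5P.
542 - 6P = -144.5 + 3.5P gives buyer price Pb = 1373/19; sellers receive Ps = 1373/19 − 11 = 1164/19.
New quantity: Q = 542 − 6(1373/19) = 2060/19.
DWL = ½ × 11 × (2522/19 − 2060/19) = 2541/19.

Deadweight loss = 2541/19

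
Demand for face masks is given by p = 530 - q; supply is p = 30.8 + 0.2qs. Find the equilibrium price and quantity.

p* = 114, q* = 416

Set the two price expressions equal: 530 - q = 30.8 + 0.2q.
499.2 = 1.2q, so q* = 416.
p* = 530 − (1)(416) = 114.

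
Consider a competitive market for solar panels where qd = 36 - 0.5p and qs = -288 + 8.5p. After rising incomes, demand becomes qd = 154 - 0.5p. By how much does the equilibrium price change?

Original equilibrium: p* = 36, q* = 18.
New equilibrium: 154 - 0.5p = -288 + 8.5p, so 442 = 9p and p' = 442/9; q' = 154 − 0.5(442/9) = 1165/9.
Change in price: 442/9 − 36 = 118/9.

Δp = 118/9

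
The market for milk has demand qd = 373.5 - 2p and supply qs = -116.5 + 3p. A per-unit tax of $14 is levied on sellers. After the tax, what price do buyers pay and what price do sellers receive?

Buyers pay $106.4, sellers receive $92.4

Pre-tax equilibrium: p* = 98, q* = 177.5.
Tax on sellers shifts supply to qs = -116.5 + 3(p − 14) = -158.5 + 3p.
373.5 - 2p = -158.5 + 3p gives buyer price pb = 106.4; sellers receive ps = 106.4 − 14 = 92.4.
New quantity: q = 373.5 − 2(106.4) = 160.7.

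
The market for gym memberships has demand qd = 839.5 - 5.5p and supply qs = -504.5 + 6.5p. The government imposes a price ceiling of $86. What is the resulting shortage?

Shortage = 312

Equilibrium price would be p* = 112, so the ceiling at 86 binds.
At p = 86: qd = 839.5 − 5.5(86) = 366.5, qs = -504.5 + 6.5(86) = 54.5.
Shortage = 366.5 − 54.5 = 312.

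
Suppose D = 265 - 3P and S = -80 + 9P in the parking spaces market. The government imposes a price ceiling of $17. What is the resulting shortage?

Equilibrium price would be P* = 28.75, so the ceiling at 17 binds.
At P = 17: D = 265 − 3(17) = 214, S = -80 + 9(17) = 73.
Shortage = 214 − 73 = 141.

Shortage = 141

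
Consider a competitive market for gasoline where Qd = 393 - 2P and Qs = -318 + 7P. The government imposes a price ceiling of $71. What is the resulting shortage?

Equilibrium price would be P* = 79, so the ceiling at 71 binds.
At P = 71: Qd = 393 − 2(71) = 251, Qs = -318 + 7(71) = 179.
Shortage = 251 − 179 = 72.

Shortage = 72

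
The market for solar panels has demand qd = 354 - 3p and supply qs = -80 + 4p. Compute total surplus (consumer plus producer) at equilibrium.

Total surplus = 8232

Equilibrium: 354 - 3p = -80 + 4p gives p* = 62, q* = 168.
Demand choke price: p = 118; supply starts at p = 20.
CS = ½(118 − 62)(168) = 4704; PS = ½(62 − 20)(168) = 3528.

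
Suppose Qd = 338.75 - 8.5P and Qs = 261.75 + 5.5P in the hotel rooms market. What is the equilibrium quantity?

Set Qd = Qs: 338.75 - 8.5P = 261.75 + 5.5P.
77 = 14P, so P* = 5.5.
Q* = 338.75 − 8.5(5.5) = 292.

Q* = 292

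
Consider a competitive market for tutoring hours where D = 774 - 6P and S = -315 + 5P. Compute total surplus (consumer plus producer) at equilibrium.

Equilibrium: 774 - 6P = -315 + 5P gives P* = 99, Q* = 180.
Demand choke price: P = 129; supply starts at P = 63.
CS = ½(129 − 99)(180) = 2700; PS = ½(99 − 63)(180) = 3240.

Total surplus = 5940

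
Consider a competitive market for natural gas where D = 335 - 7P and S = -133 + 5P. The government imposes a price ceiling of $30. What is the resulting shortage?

Equilibrium price would be P* = 39, so the ceiling at 30 binds.
At P = 30: D = 335 − 7(30) = 125, S = -133 + 5(30) = 17.
Shortage = 125 − 17 = 108.

Shortage = 108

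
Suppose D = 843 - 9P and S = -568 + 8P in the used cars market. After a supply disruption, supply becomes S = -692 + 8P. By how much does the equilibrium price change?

ΔP = 124/17

Original equilibrium: P* = 83, Q* = 96.
New equilibrium: 843 - 9P = -692 + 8P, so 1535 = 17P and P' = 1535/17; Q' = 843 − 9(1535/17) = 516/17.
Change in price: 1535/17 − 83 = 124/17.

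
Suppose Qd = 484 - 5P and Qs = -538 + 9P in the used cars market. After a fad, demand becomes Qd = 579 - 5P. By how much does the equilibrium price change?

ΔP = 95/14

Original equilibrium: P* = 73, Q* = 119.
New equilibrium: 579 - 5P = -538 + 9P, so 1117 = 14P and P' = 1117/14; Q' = 579 − 5(1117/14) = 2521/14.
Change in price: 1117/14 − 73 = 95/14.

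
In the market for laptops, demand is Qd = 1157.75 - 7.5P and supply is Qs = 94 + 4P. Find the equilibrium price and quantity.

Set Qd = Qs: 1157.75 - 7.5P = 94 + 4P.
1063.75 = 11.5P, so P* = 92.5.
Q* = 1157.75 − 7.5(92.5) = 464.

P* = 92.5, Q* = 464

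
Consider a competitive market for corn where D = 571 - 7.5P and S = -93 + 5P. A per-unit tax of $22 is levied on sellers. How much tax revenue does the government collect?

Tax revenue = 2345.2

Pre-tax equilibrium: P* = 53.12, Q* = 172.6.
Tax on sellers shifts supply to S = -93 + 5(P − 22) = -203 + 5P.
571 - 7.5P = -203 + 5P gives buyer price Pb = 61.92; sellers receive Ps = 61.92 − 22 = 39.92.
New quantity: Q = 571 − 7.5(61.92) = 106.6.
Revenue = 22 × 106.6 = 2345.2.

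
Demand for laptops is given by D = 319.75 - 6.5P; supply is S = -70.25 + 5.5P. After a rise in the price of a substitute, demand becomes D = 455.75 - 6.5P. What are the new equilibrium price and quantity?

P' = 263/6, Q' = 1025/6

Original equilibrium: P* = 32.5, Q* = 108.5.
New equilibrium: 455.75 - 6.5P = -70.25 + 5.5P, so 526 = 12P and P' = 263/6; Q' = 455.75 − 6.5(263/6) = 1025/6.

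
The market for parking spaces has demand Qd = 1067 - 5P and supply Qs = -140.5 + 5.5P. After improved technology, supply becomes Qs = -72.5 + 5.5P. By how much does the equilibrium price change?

Original equilibrium: P* = 115, Q* = 492.
New equilibrium: 1067 - 5P = -72.5 + 5.5P, so 1139.5 = 10.5P and P' = 2279/21; Q' = 1067 − 5(2279/21) = 11012/21.
Change in price: 2279/21 − 115 = -136/21.

ΔP = -136/21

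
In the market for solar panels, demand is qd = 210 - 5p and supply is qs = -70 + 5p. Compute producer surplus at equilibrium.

Equilibrium: 210 - 5p = -70 + 5p gives p* = 28, q* = 70.
Supply starts at p = 14 (where qs = 0).
PS = ½(28 − 14)(70) = 490.

Producer surplus = 490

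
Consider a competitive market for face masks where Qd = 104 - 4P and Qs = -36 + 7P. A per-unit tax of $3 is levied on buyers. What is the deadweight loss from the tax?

Pre-tax equilibrium: P* = 140/11, Q* = 584/11.
Tax on buyers shifts demand to Qd = 104 − 4(P + 3) = 92 - 4P.
92 - 4P = -36 + 7P gives seller price Ps = 128/11; buyers pay Pb = 128/11 + 3 = 161/11.
New quantity: Q = 104 − 4(161/11) = 500/11.
DWL = ½ × 3 × (584/11 − 500/11) = 126/11.

Deadweight loss = 126/11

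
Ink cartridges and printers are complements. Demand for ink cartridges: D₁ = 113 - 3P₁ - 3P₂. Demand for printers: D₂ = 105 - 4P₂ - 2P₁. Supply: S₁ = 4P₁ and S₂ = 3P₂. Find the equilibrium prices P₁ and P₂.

P₁ = 476/43, P₂ = 509/43

Market 1: 113 - 3P₁ - 3P₂ = 4P₁ → 7P₁ + 3P₂ = 113.
Market 2: 7P₂ + 2P₁ = 105.
Eliminating P₂: 7×(1) − 3×(2) gives 43P₁ = 476, so P₁ = 476/43.
Back-substitute into (2): P₂ = (105 − 2×476/43) / 7 = 509/43.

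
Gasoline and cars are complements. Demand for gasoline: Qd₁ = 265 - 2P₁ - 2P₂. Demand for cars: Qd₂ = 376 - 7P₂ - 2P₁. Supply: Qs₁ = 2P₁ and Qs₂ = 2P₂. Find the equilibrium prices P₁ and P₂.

Market 1: 265 - 2P₁ - 2P₂ = 2P₁ → 4P₁ + 2P₂ = 265.
Market 2: 9P₂ + 2P₁ = 376.
Eliminating P₂: 9×(1) − 2×(2) gives 32P₁ = 1633, so P₁ = 51.03125.
Back-substitute into (2): P₂ = (376 − 2×51.03125) / 9 = 30.4375.

P₁ = 51.03125, P₂ = 30.4375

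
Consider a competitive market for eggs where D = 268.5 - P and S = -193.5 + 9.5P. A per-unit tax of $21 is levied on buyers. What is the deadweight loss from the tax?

Pre-tax equilibrium: P* = 44, Q* = 224.5.
Tax on buyers shifts demand to D = 268.5 − 1(P + 21) = 247.5 - P.
247.5 - P = -193.5 + 9.5P gives seller price Ps = 42; buyers pay Pb = 42 + 21 = 63.
New quantity: Q = 268.5 − 1(63) = 205.5.
DWL = ½ × 21 × (224.5 − 205.5) = 199.5.

Deadweight loss = 199.5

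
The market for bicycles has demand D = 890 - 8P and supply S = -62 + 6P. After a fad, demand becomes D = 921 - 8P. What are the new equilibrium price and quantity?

P' = 983/14, Q' = 2515/7

Original equilibrium: P* = 68, Q* = 346.
New equilibrium: 921 - 8P = -62 + 6P, so 983 = 14P and P' = 983/14; Q' = 921 − 8(983/14) = 2515/7.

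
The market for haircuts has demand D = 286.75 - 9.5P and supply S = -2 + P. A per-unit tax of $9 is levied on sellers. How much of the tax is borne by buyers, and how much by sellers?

Pre-tax equilibrium: P* = 27.5, Q* = 25.5.
Tax on sellers shifts supply to S = -2 + 1(P − 9) = -11 + P.
286.75 - 9.5P = -11 + P gives buyer price Pb = 397/14; sellers receive Ps = 397/14 − 9 = 271/14.
New quantity: Q = 286.75 − 9.5(397/14) = 243/14.
Buyer burden = 397/14 − 27.5 = 6/7; seller burden = 27.5 − 271/14 = 57/7.

Buyers bear 6/7, sellers bear 57/7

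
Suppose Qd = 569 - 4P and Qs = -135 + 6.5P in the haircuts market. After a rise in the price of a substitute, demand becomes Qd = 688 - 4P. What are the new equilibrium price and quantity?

Original equilibrium: P* = 1408/21, Q* = 6317/21.
New equilibrium: 688 - 4P = -135 + 6.5P, so 823 = 10.5P and P' = 1646/21; Q' = 688 − 4(1646/21) = 7864/21.

P' = 1646/21, Q' = 7864/21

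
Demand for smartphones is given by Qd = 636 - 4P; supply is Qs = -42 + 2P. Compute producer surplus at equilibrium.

Producer surplus = 8464

Equilibrium: 636 - 4P = -42 + 2P gives P* = 113, Q* = 184.
Supply starts at P = 21 (where Qs = 0).
PS = ½(113 − 21)(184) = 8464.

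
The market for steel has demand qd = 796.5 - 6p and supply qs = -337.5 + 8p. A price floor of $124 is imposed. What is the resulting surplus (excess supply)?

Surplus = 602

Equilibrium price would be p* = 81, so the floor at 124 binds.
At p = 124: qd = 52.5, qs = 654.5.
Surplus = 654.5 − 52.5 = 602.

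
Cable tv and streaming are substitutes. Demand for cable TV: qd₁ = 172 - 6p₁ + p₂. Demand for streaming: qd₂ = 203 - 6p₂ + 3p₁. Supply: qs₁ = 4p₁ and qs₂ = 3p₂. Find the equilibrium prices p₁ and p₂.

p₁ = 1751/87, p₂ = 2546/87

Market 1: 172 - 6p₁ + p₂ = 4p₁ → 10p₁ - p₂ = 172.
Market 2: 9p₂ - 3p₁ = 203.
Eliminating p₂: 9×(1) + 1×(2) gives 87p₁ = 1751, so p₁ = 1751/87.
Back-substitute into (2): p₂ = (203 + 3×1751/87) / 9 = 2546/87.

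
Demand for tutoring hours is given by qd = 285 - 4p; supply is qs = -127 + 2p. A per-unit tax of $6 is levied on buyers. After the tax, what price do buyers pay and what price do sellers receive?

Pre-tax equilibrium: p* = 206/3, q* = 31/3.
Tax on buyers shifts demand to qd = 285 − 4(p + 6) = 261 - 4p.
261 - 4p = -127 + 2p gives seller price ps = 194/3; buyers pay pb = 194/3 + 6 = 212/3.
New quantity: q = 285 − 4(212/3) = 7/3.

Buyers pay 212/3, sellers receive 194/3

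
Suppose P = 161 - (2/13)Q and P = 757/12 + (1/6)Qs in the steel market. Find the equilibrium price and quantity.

Set the two price expressions equal: 161 - (2/13)Q = 757/12 + (1/6)Q.
1175/12 = (25/78)Q, so Q* = 305.5.
P* = 161 − (2/13)(305.5) = 114.

P* = 114, Q* = 305.5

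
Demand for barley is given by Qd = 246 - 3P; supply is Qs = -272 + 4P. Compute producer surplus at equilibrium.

Producer surplus = 72

Equilibrium: 246 - 3P = -272 + 4P gives P* = 74, Q* = 24.
Supply starts at P = 68 (where Qs = 0).
PS = ½(74 − 68)(24) = 72.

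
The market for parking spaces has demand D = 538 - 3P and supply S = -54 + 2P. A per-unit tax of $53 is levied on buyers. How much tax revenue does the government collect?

Pre-tax equilibrium: P* = 118.4, Q* = 182.8.
Tax on buyers shifts demand to D = 538 − 3(P + 53) = 379 - 3P.
379 - 3P = -54 + 2P gives seller price Ps = 86.6; buyers pay Pb = 86.6 + 53 = 139.6.
New quantity: Q = 538 − 3(139.6) = 119.2.
Revenue = 53 × 119.2 = 6317.6.

Tax revenue = 6317.6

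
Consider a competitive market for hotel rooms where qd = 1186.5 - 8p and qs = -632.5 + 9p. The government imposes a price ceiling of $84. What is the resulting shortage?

Equilibrium price would be p* = 107, so the ceiling at 84 binds.
At p = 84: qd = 1186.5 − 8(84) = 514.5, qs = -632.5 + 9(84) = 123.5.
Shortage = 514.5 − 123.5 = 391.

Shortage = 391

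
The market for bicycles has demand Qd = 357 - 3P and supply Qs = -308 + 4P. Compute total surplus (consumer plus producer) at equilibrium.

Total surplus = 1512

Equilibrium: 357 - 3P = -308 + 4P gives P* = 95, Q* = 72.
Demand choke price: P = 119; supply starts at P = 77.
CS = ½(119 − 95)(72) = 864; PS = ½(95 − 77)(72) = 648.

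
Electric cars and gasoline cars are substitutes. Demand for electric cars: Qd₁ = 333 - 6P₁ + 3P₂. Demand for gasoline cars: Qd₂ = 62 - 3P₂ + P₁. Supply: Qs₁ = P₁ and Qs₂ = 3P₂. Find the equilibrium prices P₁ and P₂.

Market 1: 333 - 6P₁ + 3P₂ = P₁ → 7P₁ - 3P₂ = 333.
Market 2: 6P₂ - P₁ = 62.
Eliminating P₂: 6×(1) + 3×(2) gives 39P₁ = 2184, so P₁ = 56.
Back-substitute into (2): P₂ = (62 + 1×56) / 6 = 59/3.

P₁ = 56, P₂ = 59/3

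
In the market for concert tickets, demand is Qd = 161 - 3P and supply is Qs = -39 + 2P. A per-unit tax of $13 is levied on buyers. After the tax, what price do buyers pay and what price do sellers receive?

Buyers pay $45.2, sellers receive $32.2

Pre-tax equilibrium: P* = 40, Q* = 41.
Tax on buyers shifts demand to Qd = 161 − 3(P + 13) = 122 - 3P.
122 - 3P = -39 + 2P gives seller price Ps = 32.2; buyers pay Pb = 32.2 + 13 = 45.2.
New quantity: Q = 161 − 3(45.2) = 25.4.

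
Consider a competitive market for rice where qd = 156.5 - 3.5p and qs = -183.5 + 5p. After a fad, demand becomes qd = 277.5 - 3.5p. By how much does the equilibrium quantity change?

Original equilibrium: p* = 40, q* = 16.5.
New equilibrium: 277.5 - 3.5p = -183.5 + 5p, so 461 = 8.5p and p' = 922/17; q' = 277.5 − 3.5(922/17) = 2981/34.
Change in quantity: 2981/34 − 16.5 = 1210/17.

Δq = 1210/17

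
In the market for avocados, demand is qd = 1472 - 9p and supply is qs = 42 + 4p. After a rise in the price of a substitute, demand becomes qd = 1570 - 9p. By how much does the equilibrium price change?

Original equilibrium: p* = 110, q* = 482.
New equilibrium: 1570 - 9p = 42 + 4p, so 1528 = 13p and p' = 1528/13; q' = 1570 − 9(1528/13) = 6658/13.
Change in price: 1528/13 − 110 = 98/13.

Δp = 98/13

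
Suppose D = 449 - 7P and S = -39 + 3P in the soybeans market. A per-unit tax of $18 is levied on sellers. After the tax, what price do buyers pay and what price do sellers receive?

Buyers pay $54.2, sellers receive $36.2

Pre-tax equilibrium: P* = 48.8, Q* = 107.4.
Tax on sellers shifts supply to S = -39 + 3(P − 18) = -93 + 3P.
449 - 7P = -93 + 3P gives buyer price Pb = 54.2; sellers receive Ps = 54.2 − 18 = 36.2.
New quantity: Q = 449 − 7(54.2) = 69.6.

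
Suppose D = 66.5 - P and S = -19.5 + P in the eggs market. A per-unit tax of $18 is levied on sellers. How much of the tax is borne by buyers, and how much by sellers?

Buyers bear $9, sellers bear $9

Pre-tax equilibrium: P* = 43, Q* = 23.5.
Tax on sellers shifts supply to S = -19.5 + 1(P − 18) = -37.5 + P.
66.5 - P = -37.5 + P gives buyer price Pb = 52; sellers receive Ps = 52 − 18 = 34.
New quantity: Q = 66.5 − 1(52) = 14.5.
Buyer burden = 52 − 43 = 9; seller burden = 43 − 34 = 9.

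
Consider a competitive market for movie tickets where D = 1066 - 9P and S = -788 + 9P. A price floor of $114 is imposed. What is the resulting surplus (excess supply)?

Surplus = 198

Equilibrium price would be P* = 103, so the floor at 114 binds.
At P = 114: D = 40, S = 238.
Surplus = 238 − 40 = 198.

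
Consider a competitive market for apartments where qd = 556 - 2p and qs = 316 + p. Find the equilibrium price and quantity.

p* = 80, q* = 396

Set qd = qs: 556 - 2p = 316 + p.
240 = 3p, so p* = 80.
q* = 556 − 2(80) = 396.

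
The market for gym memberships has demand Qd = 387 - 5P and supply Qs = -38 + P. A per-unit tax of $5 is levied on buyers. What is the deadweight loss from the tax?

Deadweight loss = 125/12

Pre-tax equilibrium: P* = 425/6, Q* = 197/6.
Tax on buyers shifts demand to Qd = 387 − 5(P + 5) = 362 - 5P.
362 - 5P = -38 + P gives seller price Ps = 200/3; buyers pay Pb = 200/3 + 5 = 215/3.
New quantity: Q = 387 − 5(215/3) = 86/3.
DWL = ½ × 5 × (197/6 − 86/3) = 125/12.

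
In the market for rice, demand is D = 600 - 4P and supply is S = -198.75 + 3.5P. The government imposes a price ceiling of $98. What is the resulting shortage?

Shortage = 63.75

Equilibrium price would be P* = 106.5, so the ceiling at 98 binds.
At P = 98: D = 600 − 4(98) = 208, S = -198.75 + 3.5(98) = 144.25.
Shortage = 208 − 144.25 = 63.75.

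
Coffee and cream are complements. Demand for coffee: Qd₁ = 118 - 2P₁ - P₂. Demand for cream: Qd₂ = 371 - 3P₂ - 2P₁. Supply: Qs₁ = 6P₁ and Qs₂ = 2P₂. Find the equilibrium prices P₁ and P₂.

Market 1: 118 - 2P₁ - P₂ = 6P₁ → 8P₁ + P₂ = 118.
Market 2: 5P₂ + 2P₁ = 371.
Eliminating P₂: 5×(1) − 1×(2) gives 38P₁ = 219, so P₁ = 219/38.
Back-substitute into (2): P₂ = (371 − 2×219/38) / 5 = 1366/19.

P₁ = 219/38, P₂ = 1366/19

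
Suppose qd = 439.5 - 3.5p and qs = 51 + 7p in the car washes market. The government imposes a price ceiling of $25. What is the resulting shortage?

Equilibrium price would be p* = 37, so the ceiling at 25 binds.
At p = 25: qd = 439.5 − 3.5(25) = 352, qs = 51 + 7(25) = 226.
Shortage = 352 − 226 = 126.

Shortage = 126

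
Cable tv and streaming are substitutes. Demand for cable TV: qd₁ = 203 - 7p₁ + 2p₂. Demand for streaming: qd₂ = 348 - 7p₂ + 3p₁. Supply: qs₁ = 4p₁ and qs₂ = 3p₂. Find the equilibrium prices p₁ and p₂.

Market 1: 203 - 7p₁ + 2p₂ = 4p₁ → 11p₁ - 2p₂ = 203.
Market 2: 10p₂ - 3p₁ = 348.
Eliminating p₂: 10×(1) + 2×(2) gives 104p₁ = 2726, so p₁ = 1363/52.
Back-substitute into (2): p₂ = (348 + 3×1363/52) / 10 = 4437/104.

p₁ = 1363/52, p₂ = 4437/104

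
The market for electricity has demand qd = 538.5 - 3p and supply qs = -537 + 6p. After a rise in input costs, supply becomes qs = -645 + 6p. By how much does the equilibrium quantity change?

Original equilibrium: p* = 119.5, q* = 180.
New equilibrium: 538.5 - 3p = -645 + 6p, so 1183.5 = 9p and p' = 131.5; q' = 538.5 − 3(131.5) = 144.
Change in quantity: 144 − 180 = -36.

Δq = -36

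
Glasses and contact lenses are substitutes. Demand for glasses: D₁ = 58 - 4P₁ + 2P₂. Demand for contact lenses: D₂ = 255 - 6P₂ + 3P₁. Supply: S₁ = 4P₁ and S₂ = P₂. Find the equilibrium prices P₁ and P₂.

Market 1: 58 - 4P₁ + 2P₂ = 4P₁ → 8P₁ - 2P₂ = 58.
Market 2: 7P₂ - 3P₁ = 255.
Eliminating P₂: 7×(1) + 2×(2) gives 50P₁ = 916, so P₁ = 18.32.
Back-substitute into (2): P₂ = (255 + 3×18.32) / 7 = 44.28.

P₁ = 18.32, P₂ = 44.28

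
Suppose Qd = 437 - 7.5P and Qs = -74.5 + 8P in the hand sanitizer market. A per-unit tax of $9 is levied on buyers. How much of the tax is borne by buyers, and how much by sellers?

Buyers bear 144/31, sellers bear 135/31

Pre-tax equilibrium: P* = 33, Q* = 189.5.
Tax on buyers shifts demand to Qd = 437 − 7.5(P + 9) = 369.5 - 7.5P.
369.5 - 7.5P = -74.5 + 8P gives seller price Ps = 888/31; buyers pay Pb = 888/31 + 9 = 1167/31.
New quantity: Q = 437 − 7.5(1167/31) = 9589/62.
Buyer burden = 1167/31 − 33 = 144/31; seller burden = 33 − 888/31 = 135/31.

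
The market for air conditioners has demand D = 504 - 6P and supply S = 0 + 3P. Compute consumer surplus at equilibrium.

Consumer surplus = 2352

Equilibrium: 504 - 6P = 0 + 3P gives P* = 56, Q* = 168.
Demand choke price (D = 0): P = 84.
CS = ½(84 − 56)(168) = 2352.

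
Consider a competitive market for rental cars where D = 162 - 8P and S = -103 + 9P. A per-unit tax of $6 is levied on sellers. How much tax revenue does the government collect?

Tax revenue = 1212/17

Pre-tax equilibrium: P* = 265/17, Q* = 634/17.
Tax on sellers shifts supply to S = -103 + 9(P − 6) = -157 + 9P.
162 - 8P = -157 + 9P gives buyer price Pb = 319/17; sellers receive Ps = 319/17 − 6 = 217/17.
New quantity: Q = 162 − 8(319/17) = 202/17.
Revenue = 6 × 202/17 = 1212/17.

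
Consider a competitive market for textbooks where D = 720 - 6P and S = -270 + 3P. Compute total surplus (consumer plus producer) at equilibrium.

Total surplus = 900

Equilibrium: 720 - 6P = -270 + 3P gives P* = 110, Q* = 60.
Demand choke price: P = 120; supply starts at P = 90.
CS = ½(120 − 110)(60) = 300; PS = ½(110 − 90)(60) = 600.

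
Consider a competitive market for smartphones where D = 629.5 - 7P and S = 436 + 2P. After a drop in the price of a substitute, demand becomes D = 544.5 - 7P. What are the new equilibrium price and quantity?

P' = 217/18, Q' = 4141/9

Original equilibrium: P* = 21.5, Q* = 479.
New equilibrium: 544.5 - 7P = 436 + 2P, so 108.5 = 9P and P' = 217/18; Q' = 544.5 − 7(217/18) = 4141/9.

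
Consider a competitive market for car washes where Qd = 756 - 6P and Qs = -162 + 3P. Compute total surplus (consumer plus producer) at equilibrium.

Equilibrium: 756 - 6P = -162 + 3P gives P* = 102, Q* = 144.
Demand choke price: P = 126; supply starts at P = 54.
CS = ½(126 − 102)(144) = 1728; PS = ½(102 − 54)(144) = 3456.

Total surplus = 5184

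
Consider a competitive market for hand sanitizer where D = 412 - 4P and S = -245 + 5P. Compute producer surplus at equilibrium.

Equilibrium: 412 - 4P = -245 + 5P gives P* = 73, Q* = 120.
Supply starts at P = 49 (where S = 0).
PS = ½(73 − 49)(120) = 1440.

Producer surplus = 1440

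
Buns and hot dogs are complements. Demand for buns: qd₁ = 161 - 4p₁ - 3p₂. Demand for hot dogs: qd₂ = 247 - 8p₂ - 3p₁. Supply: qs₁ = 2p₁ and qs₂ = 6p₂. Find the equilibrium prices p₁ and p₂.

Market 1: 161 - 4p₁ - 3p₂ = 2p₁ → 6p₁ + 3p₂ = 161.
Market 2: 14p₂ + 3p₁ = 247.
Eliminating p₂: 14×(1) − 3×(2) gives 75p₁ = 1513, so p₁ = 1513/75.
Back-substitute into (2): p₂ = (247 − 3×1513/75) / 14 = 13.32.

p₁ = 1513/75, p₂ = 13.32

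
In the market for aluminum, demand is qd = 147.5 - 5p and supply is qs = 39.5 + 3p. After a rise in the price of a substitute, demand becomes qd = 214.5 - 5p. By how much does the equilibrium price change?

Δp = 8.375

Original equilibrium: p* = 13.5, q* = 80.
New equilibrium: 214.5 - 5p = 39.5 + 3p, so 175 = 8p and p' = 21.875; q' = 214.5 − 5(21.875) = 105.125.
Change in price: 21.875 − 13.5 = 8.375.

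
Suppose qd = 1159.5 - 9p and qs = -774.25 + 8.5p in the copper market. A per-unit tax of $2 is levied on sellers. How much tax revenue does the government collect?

Tax revenue = 10938/35

Pre-tax equilibrium: p* = 110.5, q* = 165.
Tax on sellers shifts supply to qs = -774.25 + 8.5(p − 2) = -791.25 + 8.5p.
1159.5 - 9p = -791.25 + 8.5p gives buyer price pb = 7803/70; sellers receive ps = 7803/70 − 2 = 7663/70.
New quantity: q = 1159.5 − 9(7803/70) = 5469/35.
Revenue = 2 × 5469/35 = 10938/35.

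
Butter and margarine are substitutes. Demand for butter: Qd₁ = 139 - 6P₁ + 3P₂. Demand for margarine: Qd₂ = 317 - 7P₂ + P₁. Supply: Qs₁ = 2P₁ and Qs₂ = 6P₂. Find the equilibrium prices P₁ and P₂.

Market 1: 139 - 6P₁ + 3P₂ = 2P₁ → 8P₁ - 3P₂ = 139.
Market 2: 13P₂ - P₁ = 317.
Eliminating P₂: 13×(1) + 3×(2) gives 101P₁ = 2758, so P₁ = 2758/101.
Back-substitute into (2): P₂ = (317 + 1×2758/101) / 13 = 2675/101.

P₁ = 2758/101, P₂ = 2675/101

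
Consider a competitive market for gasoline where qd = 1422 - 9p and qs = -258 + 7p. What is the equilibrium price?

Set qd = qs: 1422 - 9p = -258 + 7p.
1680 = 16p, so p* = 105.
q* = 1422 − 9(105) = 477.

p* = 105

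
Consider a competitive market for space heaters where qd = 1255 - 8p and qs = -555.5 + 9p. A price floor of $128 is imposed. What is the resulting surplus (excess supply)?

Equilibrium price would be p* = 106.5, so the floor at 128 binds.
At p = 128: qd = 231, qs = 596.5.
Surplus = 596.5 − 231 = 365.5.

Surplus = 365.5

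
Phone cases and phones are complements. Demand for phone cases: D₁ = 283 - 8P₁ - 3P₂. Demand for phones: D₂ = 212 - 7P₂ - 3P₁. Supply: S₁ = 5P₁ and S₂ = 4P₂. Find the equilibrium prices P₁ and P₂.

P₁ = 2477/134, P₂ = 1907/134

Market 1: 283 - 8P₁ - 3P₂ = 5P₁ → 13P₁ + 3P₂ = 283.
Market 2: 11P₂ + 3P₁ = 212.
Eliminating P₂: 11×(1) − 3×(2) gives 134P₁ = 2477, so P₁ = 2477/134.
Back-substitute into (2): P₂ = (212 − 3×2477/134) / 11 = 1907/134.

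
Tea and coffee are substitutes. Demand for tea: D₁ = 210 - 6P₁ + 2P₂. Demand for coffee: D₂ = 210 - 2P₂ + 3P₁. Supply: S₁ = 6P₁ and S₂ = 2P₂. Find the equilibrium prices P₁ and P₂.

Market 1: 210 - 6P₁ + 2P₂ = 6P₁ → 12P₁ - 2P₂ = 210.
Market 2: 4P₂ - 3P₁ = 210.
Eliminating P₂: 4×(1) + 2×(2) gives 42P₁ = 1260, so P₁ = 30.
Back-substitute into (2): P₂ = (210 + 3×30) / 4 = 75.

P₁ = 30, P₂ = 75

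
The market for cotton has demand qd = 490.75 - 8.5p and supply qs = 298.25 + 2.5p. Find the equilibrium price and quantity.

p* = 17.5, q* = 342

Set qd = qs: 490.75 - 8.5p = 298.25 + 2.5p.
192.5 = 11p, so p* = 17.5.
q* = 490.75 − 8.5(17.5) = 342.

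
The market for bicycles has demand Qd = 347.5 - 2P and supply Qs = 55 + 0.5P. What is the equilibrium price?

Set Qd = Qs: 347.5 - 2P = 55 + 0.5P.
292.5 = 2.5P, so P* = 117.
Q* = 347.5 − 2(117) = 113.5.

P* = 117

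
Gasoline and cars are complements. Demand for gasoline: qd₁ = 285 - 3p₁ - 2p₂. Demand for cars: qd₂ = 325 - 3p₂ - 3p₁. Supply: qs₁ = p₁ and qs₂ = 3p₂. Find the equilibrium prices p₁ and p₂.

Market 1: 285 - 3p₁ - 2p₂ = p₁ → 4p₁ + 2p₂ = 285.
Market 2: 6p₂ + 3p₁ = 325.
Eliminating p₂: 6×(1) − 2×(2) gives 18p₁ = 1060, so p₁ = 530/9.
Back-substitute into (2): p₂ = (325 − 3×530/9) / 6 = 445/18.

p₁ = 530/9, p₂ = 445/18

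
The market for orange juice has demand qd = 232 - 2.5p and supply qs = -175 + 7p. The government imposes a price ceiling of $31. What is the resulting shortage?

Equilibrium price would be p* = 814/19, so the ceiling at 31 binds.
At p = 31: qd = 232 − 2.5(31) = 154.5, qs = -175 + 7(31) = 42.
Shortage = 154.5 − 42 = 112.5.

Shortage = 112.5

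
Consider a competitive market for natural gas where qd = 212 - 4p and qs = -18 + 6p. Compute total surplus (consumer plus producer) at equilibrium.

Equilibrium: 212 - 4p = -18 + 6p gives p* = 23, q* = 120.
Demand choke price: p = 53; supply starts at p = 3.
CS = ½(53 − 23)(120) = 1800; PS = ½(23 − 3)(120) = 1200.

Total surplus = 3000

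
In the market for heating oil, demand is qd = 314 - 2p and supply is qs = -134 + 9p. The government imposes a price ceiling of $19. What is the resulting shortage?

Shortage = 239

Equilibrium price would be p* = 448/11, so the ceiling at 19 binds.
At p = 19: qd = 314 − 2(19) = 276, qs = -134 + 9(19) = 37.
Shortage = 276 − 37 = 239.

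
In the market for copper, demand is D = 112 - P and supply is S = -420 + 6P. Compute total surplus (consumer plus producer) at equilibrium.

Total surplus = 756

Equilibrium: 112 - P = -420 + 6P gives P* = 76, Q* = 36.
Demand choke price: P = 112; supply starts at P = 70.
CS = ½(112 − 76)(36) = 648; PS = ½(76 − 70)(36) = 108.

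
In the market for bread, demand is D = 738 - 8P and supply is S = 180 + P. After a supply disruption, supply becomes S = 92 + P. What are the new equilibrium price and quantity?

Original equilibrium: P* = 62, Q* = 242.
New equilibrium: 738 - 8P = 92 + P, so 646 = 9P and P' = 646/9; Q' = 738 − 8(646/9) = 1474/9.

P' = 646/9, Q' = 1474/9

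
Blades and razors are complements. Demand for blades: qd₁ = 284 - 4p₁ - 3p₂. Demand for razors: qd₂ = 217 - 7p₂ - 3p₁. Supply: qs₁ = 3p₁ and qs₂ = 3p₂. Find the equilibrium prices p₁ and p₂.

Market 1: 284 - 4p₁ - 3p₂ = 3p₁ → 7p₁ + 3p₂ = 284.
Market 2: 10p₂ + 3p₁ = 217.
Eliminating p₂: 10×(1) − 3×(2) gives 61p₁ = 2189, so p₁ = 2189/61.
Back-substitute into (2): p₂ = (217 − 3×2189/61) / 10 = 667/61.

p₁ = 2189/61, p₂ = 667/61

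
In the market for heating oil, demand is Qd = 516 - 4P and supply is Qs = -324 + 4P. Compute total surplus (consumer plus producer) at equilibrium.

Equilibrium: 516 - 4P = -324 + 4P gives P* = 105, Q* = 96.
Demand choke price: P = 129; supply starts at P = 81.
CS = ½(129 − 105)(96) = 1152; PS = ½(105 − 81)(96) = 1152.

Total surplus = 2304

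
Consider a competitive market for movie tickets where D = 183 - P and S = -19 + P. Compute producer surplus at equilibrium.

Equilibrium: 183 - P = -19 + P gives P* = 101, Q* = 82.
Supply starts at P = 19 (where S = 0).
PS = ½(101 − 19)(82) = 3362.

Producer surplus = 3362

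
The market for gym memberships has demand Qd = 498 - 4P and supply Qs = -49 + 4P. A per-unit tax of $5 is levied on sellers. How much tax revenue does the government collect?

Tax revenue = 1072.5

Pre-tax equilibrium: P* = 68.375, Q* = 224.5.
Tax on sellers shifts supply to Qs = -49 + 4(P − 5) = -69 + 4P.
498 - 4P = -69 + 4P gives buyer price Pb = 70.875; sellers receive Ps = 70.875 − 5 = 65.875.
New quantity: Q = 498 − 4(70.875) = 214.5.
Revenue = 5 × 214.5 = 1072.5.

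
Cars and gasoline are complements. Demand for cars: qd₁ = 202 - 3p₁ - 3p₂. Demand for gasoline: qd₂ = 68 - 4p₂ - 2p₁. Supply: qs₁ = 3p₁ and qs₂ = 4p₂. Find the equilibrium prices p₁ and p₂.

p₁ = 706/21, p₂ = 2/21

Market 1: 202 - 3p₁ - 3p₂ = 3p₁ → 6p₁ + 3p₂ = 202.
Market 2: 8p₂ + 2p₁ = 68.
Eliminating p₂: 8×(1) − 3×(2) gives 42p₁ = 1412, so p₁ = 706/21.
Back-substitute into (2): p₂ = (68 − 2×706/21) / 8 = 2/21.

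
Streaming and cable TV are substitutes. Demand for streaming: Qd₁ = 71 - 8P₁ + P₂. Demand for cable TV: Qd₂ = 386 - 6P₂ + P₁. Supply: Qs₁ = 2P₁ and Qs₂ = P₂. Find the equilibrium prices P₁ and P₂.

Market 1: 71 - 8P₁ + P₂ = 2P₁ → 10P₁ - P₂ = 71.
Market 2: 7P₂ - P₁ = 386.
Eliminating P₂: 7×(1) + 1×(2) gives 69P₁ = 883, so P₁ = 883/69.
Back-substitute into (2): P₂ = (386 + 1×883/69) / 7 = 3931/69.

P₁ = 883/69, P₂ = 3931/69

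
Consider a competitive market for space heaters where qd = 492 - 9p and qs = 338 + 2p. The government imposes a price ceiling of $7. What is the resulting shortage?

Equilibrium price would be p* = 14, so the ceiling at 7 binds.
At p = 7: qd = 492 − 9(7) = 429, qs = 338 + 2(7) = 352.
Shortage = 429 − 352 = 77.

Shortage = 77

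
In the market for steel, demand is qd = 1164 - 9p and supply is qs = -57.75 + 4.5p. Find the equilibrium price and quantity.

Set qd = qs: 1164 - 9p = -57.75 + 4.5p.
1221.75 = 13.5p, so p* = 90.5.
q* = 1164 − 9(90.5) = 349.5.

p* = 90.5, q* = 349.5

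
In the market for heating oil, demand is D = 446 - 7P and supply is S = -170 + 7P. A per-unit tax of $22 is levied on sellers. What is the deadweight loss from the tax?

Deadweight loss = 847

Pre-tax equilibrium: P* = 44, Q* = 138.
Tax on sellers shifts supply to S = -170 + 7(P − 22) = -324 + 7P.
446 - 7P = -324 + 7P gives buyer price Pb = 55; sellers receive Ps = 55 − 22 = 33.
New quantity: Q = 446 − 7(55) = 61.
DWL = ½ × 22 × (138 − 61) = 847.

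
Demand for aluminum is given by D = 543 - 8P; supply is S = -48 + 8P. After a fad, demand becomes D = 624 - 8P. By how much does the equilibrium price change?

Original equilibrium: P* = 36.9375, Q* = 247.5.
New equilibrium: 624 - 8P = -48 + 8P, so 672 = 16P and P' = 42; Q' = 624 − 8(42) = 288.
Change in price: 42 − 36.9375 = 5.0625.

ΔP = 5.0625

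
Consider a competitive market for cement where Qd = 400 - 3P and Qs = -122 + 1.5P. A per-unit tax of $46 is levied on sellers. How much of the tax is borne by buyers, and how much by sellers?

Buyers bear 46/3, sellers bear 92/3

Pre-tax equilibrium: P* = 116, Q* = 52.
Tax on sellers shifts supply to Qs = -122 + 1.5(P − 46) = -191 + 1.5P.
400 - 3P = -191 + 1.5P gives buyer price Pb = 394/3; sellers receive Ps = 394/3 − 46 = 256/3.
New quantity: Q = 400 − 3(394/3) = 6.
Buyer burden = 394/3 − 116 = 46/3; seller burden = 116 − 256/3 = 92/3.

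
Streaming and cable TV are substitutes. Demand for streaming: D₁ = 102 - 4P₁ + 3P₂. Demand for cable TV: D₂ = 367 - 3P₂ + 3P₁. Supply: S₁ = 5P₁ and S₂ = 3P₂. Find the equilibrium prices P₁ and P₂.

P₁ = 571/15, P₂ = 80.2

Market 1: 102 - 4P₁ + 3P₂ = 5P₁ → 9P₁ - 3P₂ = 102.
Market 2: 6P₂ - 3P₁ = 367.
Eliminating P₂: 6×(1) + 3×(2) gives 45P₁ = 1713, so P₁ = 571/15.
Back-substitute into (2): P₂ = (367 + 3×571/15) / 6 = 80.2.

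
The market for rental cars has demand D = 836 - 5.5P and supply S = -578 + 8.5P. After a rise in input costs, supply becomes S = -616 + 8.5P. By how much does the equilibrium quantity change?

Original equilibrium: P* = 101, Q* = 280.5.
New equilibrium: 836 - 5.5P = -616 + 8.5P, so 1452 = 14P and P' = 726/7; Q' = 836 − 5.5(726/7) = 1859/7.
Change in quantity: 1859/7 − 280.5 = -209/14.

ΔQ = -209/14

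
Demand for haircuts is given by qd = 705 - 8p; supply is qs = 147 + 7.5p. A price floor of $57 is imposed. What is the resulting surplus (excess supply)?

Equilibrium price would be p* = 36, so the floor at 57 binds.
At p = 57: qd = 249, qs = 574.5.
Surplus = 574.5 − 249 = 325.5.

Surplus = 325.5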